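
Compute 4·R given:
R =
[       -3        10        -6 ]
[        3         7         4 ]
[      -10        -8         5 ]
4R =
[      -12        40       -24 ]
[       12        28        16 ]
[      -40       -32        20 ]

Scalar multiplication is elementwise: (4R)[i][j] = 4 * R[i][j].
  (4R)[0][0] = 4 * (-3) = -12
  (4R)[0][1] = 4 * (10) = 40
  (4R)[0][2] = 4 * (-6) = -24
  (4R)[1][0] = 4 * (3) = 12
  (4R)[1][1] = 4 * (7) = 28
  (4R)[1][2] = 4 * (4) = 16
  (4R)[2][0] = 4 * (-10) = -40
  (4R)[2][1] = 4 * (-8) = -32
  (4R)[2][2] = 4 * (5) = 20
4R =
[      -12        40       -24 ]
[       12        28        16 ]
[      -40       -32        20 ]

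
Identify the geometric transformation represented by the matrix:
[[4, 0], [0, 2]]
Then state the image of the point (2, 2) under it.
non-uniform scaling by (4, 2); image of (2, 2) is (8, 4)

This is diagonal with distinct entries, so it scales the x-axis by 4 and the y-axis by 2.
The matrix [[4, 0], [0, 2]] represents: non-uniform scaling by (4, 2).
Applying it to (2, 2): [4·2 + 0·2, 0·2 + 2·2] = (8, 4).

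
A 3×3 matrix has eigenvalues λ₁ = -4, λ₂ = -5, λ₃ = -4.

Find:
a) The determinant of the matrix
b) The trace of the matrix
det = -80, trace = -13

Two standard eigenvalue identities:
- det(A) equals the product of the eigenvalues (counted with multiplicity).
- trace(A) equals the sum of the eigenvalues.
det(A) = (-4)*(-5)*(-4) = -80.
trace(A) = -4 - 5 - 4 = -13.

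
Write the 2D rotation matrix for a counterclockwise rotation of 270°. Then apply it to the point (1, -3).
R = [[0, 1], [-1, 0]]; R·(1, -3) = (-3, -1)

Rotation matrix formula: R(θ) = [[cos θ, -sin θ], [sin θ, cos θ]]
For θ = 270°:
cos(270°) = 0
sin(270°) = -1
R = [[0, 1], [-1, 0]]
Apply to (1, -3): [0·1 + (1)·-3, -1·1 + 0·-3] = (-3, -1)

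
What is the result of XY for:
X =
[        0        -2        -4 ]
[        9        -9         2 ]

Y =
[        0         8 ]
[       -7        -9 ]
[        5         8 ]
XY =
[       -6       -14 ]
[       73       169 ]

Matrix multiplication: (XY)[i][j] = sum over k of X[i][k] * Y[k][j].
  (XY)[0][0] = (0)*(0) + (-2)*(-7) + (-4)*(5) = -6
  (XY)[0][1] = (0)*(8) + (-2)*(-9) + (-4)*(8) = -14
  (XY)[1][0] = (9)*(0) + (-9)*(-7) + (2)*(5) = 73
  (XY)[1][1] = (9)*(8) + (-9)*(-9) + (2)*(8) = 169
XY =
[       -6       -14 ]
[       73       169 ]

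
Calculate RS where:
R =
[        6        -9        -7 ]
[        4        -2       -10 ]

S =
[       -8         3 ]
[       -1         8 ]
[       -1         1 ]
RS =
[      -32       -61 ]
[      -20       -14 ]

Matrix multiplication: (RS)[i][j] = sum over k of R[i][k] * S[k][j].
  (RS)[0][0] = (6)*(-8) + (-9)*(-1) + (-7)*(-1) = -32
  (RS)[0][1] = (6)*(3) + (-9)*(8) + (-7)*(1) = -61
  (RS)[1][0] = (4)*(-8) + (-2)*(-1) + (-10)*(-1) = -20
  (RS)[1][1] = (4)*(3) + (-2)*(8) + (-10)*(1) = -14
RS =
[      -32       -61 ]
[      -20       -14 ]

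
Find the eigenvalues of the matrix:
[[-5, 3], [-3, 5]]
λ = -4 and λ = 4

Characteristic equation: det(A - λI) = 0
λ² - (trace)λ + (det) = 0
λ² - (0)λ + (-16) = 0
λ² - 0λ - 16 = 0
Solving: λ = -4, 4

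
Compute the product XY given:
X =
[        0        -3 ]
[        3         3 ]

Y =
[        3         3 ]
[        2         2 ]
XY =
[       -6        -6 ]
[       15        15 ]

Matrix multiplication: (XY)[i][j] = sum over k of X[i][k] * Y[k][j].
  (XY)[0][0] = (0)*(3) + (-3)*(2) = -6
  (XY)[0][1] = (0)*(3) + (-3)*(2) = -6
  (XY)[1][0] = (3)*(3) + (3)*(2) = 15
  (XY)[1][1] = (3)*(3) + (3)*(2) = 15
XY =
[       -6        -6 ]
[       15        15 ]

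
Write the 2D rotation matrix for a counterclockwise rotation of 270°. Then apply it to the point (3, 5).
R = [[0, 1], [-1, 0]]; R·(3, 5) = (5, -3)

Rotation matrix formula: R(θ) = [[cos θ, -sin θ], [sin θ, cos θ]]
For θ = 270°:
cos(270°) = 0
sin(270°) = -1
R = [[0, 1], [-1, 0]]
Apply to (3, 5): [0·3 + (1)·5, -1·3 + 0·5] = (5, -3)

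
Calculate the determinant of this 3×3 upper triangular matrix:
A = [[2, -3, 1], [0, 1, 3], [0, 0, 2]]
4

The determinant of a triangular matrix is the product of its diagonal entries (the off-diagonal entries above the diagonal do not affect it).
det(A) = (2) * (1) * (2) = 4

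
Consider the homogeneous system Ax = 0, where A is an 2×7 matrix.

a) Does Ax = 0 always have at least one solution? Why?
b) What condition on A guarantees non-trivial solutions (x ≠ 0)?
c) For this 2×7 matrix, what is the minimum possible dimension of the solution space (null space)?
a) Yes, x = 0 is always a solution. b) When A has linearly dependent columns (rank < n). c) Minimum nullity = 5.

a) x = 0 satisfies A·0 = 0, so the zero vector is always a solution.
b) Non-trivial solutions exist iff the columns of A are linearly dependent, equivalently rank(A) < n (the number of columns).
c) By rank-nullity, rank(A) + nullity(A) = n = 7. Since A has only 2 rows, rank(A) ≤ 2, so nullity(A) ≥ 7 - 2 = 5.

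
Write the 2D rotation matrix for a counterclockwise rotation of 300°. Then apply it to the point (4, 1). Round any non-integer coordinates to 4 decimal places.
R = [[1/2, √3/2], [-√3/2, 1/2]]; R·(4, 1) = (2.8660, -2.9641)

Rotation matrix formula: R(θ) = [[cos θ, -sin θ], [sin θ, cos θ]]
For θ = 300°:
cos(300°) = 1/2
sin(300°) = -√3/2
R = [[1/2, √3/2], [-√3/2, 1/2]]
Apply to (4, 1): [1/2·4 + (√3/2)·1, -√3/2·4 + 1/2·1] = (2.8660, -2.9641)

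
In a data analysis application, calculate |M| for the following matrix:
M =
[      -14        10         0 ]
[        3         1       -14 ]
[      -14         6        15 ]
det(M) = 124

Expand along row 0 (cofactor expansion): det(M) = a*(e*i - f*h) - b*(d*i - f*g) + c*(d*h - e*g), where the 3×3 is [[a, b, c], [d, e, f], [g, h, i]].
Minor M_00 = (1)*(15) - (-14)*(6) = 15 + 84 = 99.
Minor M_01 = (3)*(15) - (-14)*(-14) = 45 - 196 = -151.
Minor M_02 = (3)*(6) - (1)*(-14) = 18 + 14 = 32.
det(M) = (-14)*(99) - (10)*(-151) + (0)*(32) = -1386 + 1510 + 0 = 124.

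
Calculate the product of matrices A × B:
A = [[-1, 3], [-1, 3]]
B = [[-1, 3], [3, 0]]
[[10, -3], [10, -3]]

Matrix multiplication:
C[0][0] = -1×-1 + 3×3 = 10
C[0][1] = -1×3 + 3×0 = -3
C[1][0] = -1×-1 + 3×3 = 10
C[1][1] = -1×3 + 3×0 = -3
Result: [[10, -3], [10, -3]]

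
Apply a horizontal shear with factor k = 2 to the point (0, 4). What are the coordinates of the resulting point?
(8, 4)

Shear matrix for horizontal shear with factor k = 2:
[[1, 2], [0, 1]]
Result: (0, 4) → (8, 4)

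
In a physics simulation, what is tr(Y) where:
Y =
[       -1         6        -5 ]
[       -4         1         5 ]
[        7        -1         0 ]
tr(Y) = -1 + 1 + 0 = 0

The trace of a square matrix is the sum of its diagonal entries.
Diagonal entries of Y: Y[0][0] = -1, Y[1][1] = 1, Y[2][2] = 0.
tr(Y) = -1 + 1 + 0 = 0.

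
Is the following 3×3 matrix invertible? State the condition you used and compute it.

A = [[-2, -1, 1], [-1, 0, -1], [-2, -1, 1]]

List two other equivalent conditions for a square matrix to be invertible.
No, not invertible; det(A) = 0 (two rows are equal, so the rows are linearly dependent). Equivalent conditions (failing for this A): rank(A) < 3; Ax = 0 has non-trivial solutions; 0 is an eigenvalue; the columns are linearly dependent.

To check invertibility, compute det(A).
In this matrix, row 0 and the last row are identical, so one row is a scalar multiple of another and the rows are linearly dependent.
A matrix with linearly dependent rows has det = 0 and is not invertible.
Equivalent failed conditions:
- rank(A) < 3.
- Ax = 0 has non-trivial solutions.
- 0 is an eigenvalue.
- The columns are linearly dependent.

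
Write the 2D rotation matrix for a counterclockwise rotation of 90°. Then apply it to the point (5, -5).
R = [[0, -1], [1, 0]]; R·(5, -5) = (5, 5)

Rotation matrix formula: R(θ) = [[cos θ, -sin θ], [sin θ, cos θ]]
For θ = 90°:
cos(90°) = 0
sin(90°) = 1
R = [[0, -1], [1, 0]]
Apply to (5, -5): [0·5 + (-1)·-5, 1·5 + 0·-5] = (5, 5)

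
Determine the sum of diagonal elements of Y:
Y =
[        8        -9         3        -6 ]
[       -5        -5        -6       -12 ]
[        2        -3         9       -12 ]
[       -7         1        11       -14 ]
tr(Y) = 8 - 5 + 9 - 14 = -2

The trace of a square matrix is the sum of its diagonal entries.
Diagonal entries of Y: Y[0][0] = 8, Y[1][1] = -5, Y[2][2] = 9, Y[3][3] = -14.
tr(Y) = 8 - 5 + 9 - 14 = -2.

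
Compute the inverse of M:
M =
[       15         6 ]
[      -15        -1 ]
det(M) = 75
M⁻¹ =
[    -1/75     -2/25 ]
[      1/5       1/5 ]

For a 2×2 matrix M = [[a, b], [c, d]] with det(M) ≠ 0, M⁻¹ = (1/det(M)) * [[d, -b], [-c, a]].
det(M) = (15)*(-1) - (6)*(-15) = -15 + 90 = 75.
M⁻¹ = (1/75) * [[-1, -6], [15, 15]].
Dividing each entry by 75 and reducing:
M⁻¹ =
[    -1/75     -2/25 ]
[      1/5       1/5 ]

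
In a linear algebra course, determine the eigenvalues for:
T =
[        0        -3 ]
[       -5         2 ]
λ = -3, 5

Solve det(T - λI) = 0. For a 2×2 matrix the characteristic equation is λ² - (trace)λ + det = 0.
trace(T) = a + d = 0 + 2 = 2.
det(T) = a*d - b*c = (0)*(2) - (-3)*(-5) = 0 - 15 = -15.
Characteristic equation: λ² - (2)λ + (-15) = 0.
Discriminant = (2)² - 4*(-15) = 4 + 60 = 64.
λ = (2 ± √64) / 2 = (2 ± 8) / 2 = -3, 5.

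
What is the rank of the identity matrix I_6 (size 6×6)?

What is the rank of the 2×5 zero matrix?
rank(I_6) = 6, rank(0) = 0

The identity I_6 has 6 columns that are the standard basis vectors e_1, …, e_6. These are linearly independent, so all 6 columns are pivots and rank(I_6) = 6.
The 2×5 zero matrix has every entry zero, so every row is the zero row and there are no pivots; rank(0) = 0.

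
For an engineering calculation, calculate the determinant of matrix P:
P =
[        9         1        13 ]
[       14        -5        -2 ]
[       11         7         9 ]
det(P) = 1562

Expand along row 0 (cofactor expansion): det(P) = a*(e*i - f*h) - b*(d*i - f*g) + c*(d*h - e*g), where the 3×3 is [[a, b, c], [d, e, f], [g, h, i]].
Minor M_00 = (-5)*(9) - (-2)*(7) = -45 + 14 = -31.
Minor M_01 = (14)*(9) - (-2)*(11) = 126 + 22 = 148.
Minor M_02 = (14)*(7) - (-5)*(11) = 98 + 55 = 153.
det(P) = (9)*(-31) - (1)*(148) + (13)*(153) = -279 - 148 + 1989 = 1562.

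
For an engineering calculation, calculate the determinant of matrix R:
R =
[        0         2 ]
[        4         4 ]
det(R) = -8

For a 2×2 matrix [[a, b], [c, d]], det = a*d - b*c.
det(R) = (0)*(4) - (2)*(4) = 0 - 8 = -8.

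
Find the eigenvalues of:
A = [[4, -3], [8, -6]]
λ = -2, 0

Solve det(A - λI) = 0. For a 2×2 matrix this is λ² - (trace)λ + det = 0.
trace(A) = 4 - 6 = -2.
det(A) = (4)*(-6) - (-3)*(8) = -24 + 24 = 0.
Characteristic equation: λ² - (-2)λ + (0) = 0.
Discriminant: (-2)² - 4*(0) = 4 - 0 = 4.
Roots: λ = (-2 ± √4) / 2 = -2, 0.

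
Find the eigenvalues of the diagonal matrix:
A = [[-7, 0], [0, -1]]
λ₁ = -7, λ₂ = -1

The characteristic polynomial of A is det(A - λI) = (-7 - λ)(-1 - λ) = 0.
The roots are λ = -7 and λ = -1, so the eigenvalues are the diagonal entries.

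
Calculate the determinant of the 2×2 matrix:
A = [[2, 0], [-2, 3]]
6

For A = [[a, b], [c, d]], det(A) = a*d - b*c.
det(A) = (2)*(3) - (0)*(-2) = 6 - 0 = 6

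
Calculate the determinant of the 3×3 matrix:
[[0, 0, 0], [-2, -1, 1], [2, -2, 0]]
0

Expansion along first row:
det = 0·det([[-1,1],[-2,0]]) - 0·det([[-2,1],[2,0]]) + 0·det([[-2,-1],[2,-2]])
    = 0·(-1·0 - 1·-2) - 0·(-2·0 - 1·2) + 0·(-2·-2 - -1·2)
    = 0·2 - 0·-2 + 0·6
    = 0 + 0 + 0 = 0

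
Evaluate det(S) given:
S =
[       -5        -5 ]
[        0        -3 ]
det(S) = 15

For a 2×2 matrix [[a, b], [c, d]], det = a*d - b*c.
det(S) = (-5)*(-3) - (-5)*(0) = 15 - 0 = 15.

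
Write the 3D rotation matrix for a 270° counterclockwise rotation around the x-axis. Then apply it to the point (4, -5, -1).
R = [[1, 0, 0], [0, 0, 1], [0, -1, 0]]; R·(4, -5, -1) = (4, -1, 5)

Rotation matrix for 270° around x-axis:
cos(270°) = 0, sin(270°) = -1
R = [[1, 0, 0], [0, 0, 1], [0, -1, 0]]
Apply to (4, -5, -1): R·[4, -5, -1]ᵀ = (4, -1, 5)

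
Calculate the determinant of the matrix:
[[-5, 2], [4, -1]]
-3

For a 2×2 matrix [[a, b], [c, d]], det = ad - bc
det = (-5)(-1) - (2)(4) = 5 - 8 = -3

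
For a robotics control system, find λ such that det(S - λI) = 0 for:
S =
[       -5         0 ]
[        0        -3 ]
λ = -5, -3

Solve det(S - λI) = 0. For a 2×2 matrix the characteristic equation is λ² - (trace)λ + det = 0.
trace(S) = a + d = -5 - 3 = -8.
det(S) = a*d - b*c = (-5)*(-3) - (0)*(0) = 15 - 0 = 15.
Characteristic equation: λ² - (-8)λ + (15) = 0.
Discriminant = (-8)² - 4*(15) = 64 - 60 = 4.
λ = (-8 ± √4) / 2 = (-8 ± 2) / 2 = -5, -3.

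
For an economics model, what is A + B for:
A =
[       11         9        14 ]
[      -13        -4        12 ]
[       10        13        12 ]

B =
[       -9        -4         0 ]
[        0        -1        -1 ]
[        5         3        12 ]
A + B =
[        2         5        14 ]
[      -13        -5        11 ]
[       15        16        24 ]

Matrix addition is elementwise: (A+B)[i][j] = A[i][j] + B[i][j].
  (A+B)[0][0] = (11) + (-9) = 2
  (A+B)[0][1] = (9) + (-4) = 5
  (A+B)[0][2] = (14) + (0) = 14
  (A+B)[1][0] = (-13) + (0) = -13
  (A+B)[1][1] = (-4) + (-1) = -5
  (A+B)[1][2] = (12) + (-1) = 11
  (A+B)[2][0] = (10) + (5) = 15
  (A+B)[2][1] = (13) + (3) = 16
  (A+B)[2][2] = (12) + (12) = 24
A + B =
[        2         5        14 ]
[      -13        -5        11 ]
[       15        16        24 ]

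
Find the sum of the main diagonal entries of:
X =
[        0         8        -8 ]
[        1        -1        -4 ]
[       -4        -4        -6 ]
tr(X) = 0 - 1 - 6 = -7

The trace of a square matrix is the sum of its diagonal entries.
Diagonal entries of X: X[0][0] = 0, X[1][1] = -1, X[2][2] = -6.
tr(X) = 0 - 1 - 6 = -7.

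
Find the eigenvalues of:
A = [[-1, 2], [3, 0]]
λ = -3, 2

Solve det(A - λI) = 0. For a 2×2 matrix this is λ² - (trace)λ + det = 0.
trace(A) = -1 + 0 = -1.
det(A) = (-1)*(0) - (2)*(3) = 0 - 6 = -6.
Characteristic equation: λ² - (-1)λ + (-6) = 0.
Discriminant: (-1)² - 4*(-6) = 1 + 24 = 25.
Roots: λ = (-1 ± √25) / 2 = -3, 2.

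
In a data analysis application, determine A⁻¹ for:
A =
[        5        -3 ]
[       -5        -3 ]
det(A) = -30
A⁻¹ =
[     1/10     -1/10 ]
[     -1/6      -1/6 ]

For a 2×2 matrix A = [[a, b], [c, d]] with det(A) ≠ 0, A⁻¹ = (1/det(A)) * [[d, -b], [-c, a]].
det(A) = (5)*(-3) - (-3)*(-5) = -15 - 15 = -30.
A⁻¹ = (1/-30) * [[-3, 3], [5, 5]].
Dividing each entry by -30 and reducing:
A⁻¹ =
[     1/10     -1/10 ]
[     -1/6      -1/6 ]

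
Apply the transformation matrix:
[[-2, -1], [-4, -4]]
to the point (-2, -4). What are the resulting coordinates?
(8, 24)

Matrix multiplication:
[[-2, -1], [-4, -4]] × [-2, -4]ᵀ
= [-2×-2 + -1×-4, -4×-2 + -4×-4]ᵀ
= [8.0000, 24.0000]ᵀ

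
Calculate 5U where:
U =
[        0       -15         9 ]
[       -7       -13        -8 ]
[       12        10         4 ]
5U =
[        0       -75        45 ]
[      -35       -65       -40 ]
[       60        50        20 ]

Scalar multiplication is elementwise: (5U)[i][j] = 5 * U[i][j].
  (5U)[0][0] = 5 * (0) = 0
  (5U)[0][1] = 5 * (-15) = -75
  (5U)[0][2] = 5 * (9) = 45
  (5U)[1][0] = 5 * (-7) = -35
  (5U)[1][1] = 5 * (-13) = -65
  (5U)[1][2] = 5 * (-8) = -40
  (5U)[2][0] = 5 * (12) = 60
  (5U)[2][1] = 5 * (10) = 50
  (5U)[2][2] = 5 * (4) = 20
5U =
[        0       -75        45 ]
[      -35       -65       -40 ]
[       60        50        20 ]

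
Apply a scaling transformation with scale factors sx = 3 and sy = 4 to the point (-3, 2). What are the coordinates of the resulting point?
(-9, 8)

Scaling matrix:
[[3, 0], [0, 4]]
Result: (-3 × 3, 2 × 4) = (-9, 8)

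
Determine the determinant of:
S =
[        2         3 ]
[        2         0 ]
det(S) = -6

For a 2×2 matrix [[a, b], [c, d]], det = a*d - b*c.
det(S) = (2)*(0) - (3)*(2) = 0 - 6 = -6.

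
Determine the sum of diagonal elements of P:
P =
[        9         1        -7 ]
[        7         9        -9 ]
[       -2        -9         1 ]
tr(P) = 9 + 9 + 1 = 19

The trace of a square matrix is the sum of its diagonal entries.
Diagonal entries of P: P[0][0] = 9, P[1][1] = 9, P[2][2] = 1.
tr(P) = 9 + 9 + 1 = 19.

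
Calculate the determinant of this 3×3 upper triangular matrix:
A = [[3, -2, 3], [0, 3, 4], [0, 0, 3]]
27

The determinant of a triangular matrix is the product of its diagonal entries (the off-diagonal entries above the diagonal do not affect it).
det(A) = (3) * (3) * (3) = 27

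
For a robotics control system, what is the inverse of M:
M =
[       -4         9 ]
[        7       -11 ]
det(M) = -19
M⁻¹ =
[    11/19      9/19 ]
[     7/19      4/19 ]

For a 2×2 matrix M = [[a, b], [c, d]] with det(M) ≠ 0, M⁻¹ = (1/det(M)) * [[d, -b], [-c, a]].
det(M) = (-4)*(-11) - (9)*(7) = 44 - 63 = -19.
M⁻¹ = (1/-19) * [[-11, -9], [-7, -4]].
Dividing each entry by -19 and reducing:
M⁻¹ =
[    11/19      9/19 ]
[     7/19      4/19 ]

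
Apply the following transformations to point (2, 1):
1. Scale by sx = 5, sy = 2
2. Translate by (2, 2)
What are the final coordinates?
(12, 4)

Step 1: Scale (2, 1) by (sx, sy) = (5, 2) → (10, 2)
Step 2: Translate by (2, 2) → (12, 4)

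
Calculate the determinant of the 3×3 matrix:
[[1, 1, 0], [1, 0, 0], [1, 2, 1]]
-1

Expansion along first row:
det = 1·det([[0,0],[2,1]]) - 1·det([[1,0],[1,1]]) + 0·det([[1,0],[1,2]])
    = 1·(0·1 - 0·2) - 1·(1·1 - 0·1) + 0·(1·2 - 0·1)
    = 1·0 - 1·1 + 0·2
    = 0 + -1 + 0 = -1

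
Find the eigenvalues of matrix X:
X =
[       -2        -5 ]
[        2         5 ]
λ = 0, 3

Solve det(X - λI) = 0. For a 2×2 matrix the characteristic equation is λ² - (trace)λ + det = 0.
trace(X) = a + d = -2 + 5 = 3.
det(X) = a*d - b*c = (-2)*(5) - (-5)*(2) = -10 + 10 = 0.
Characteristic equation: λ² - (3)λ + (0) = 0.
Discriminant = (3)² - 4*(0) = 9 - 0 = 9.
λ = (3 ± √9) / 2 = (3 ± 3) / 2 = 0, 3.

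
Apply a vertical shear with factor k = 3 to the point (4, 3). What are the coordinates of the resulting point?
(4, 15)

Shear matrix for vertical shear with factor k = 3:
[[1, 0], [3, 1]]
Result: (4, 3) → (4, 15)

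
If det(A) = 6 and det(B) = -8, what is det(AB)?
-48

Use the multiplicative property of determinants: det(AB) = det(A)*det(B).
det(AB) = (6)*(-8) = -48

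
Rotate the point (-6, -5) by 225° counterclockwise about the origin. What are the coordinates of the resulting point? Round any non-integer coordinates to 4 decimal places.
(0.7071, 7.7782)

Rotation matrix R(θ) = [[cos θ, -sin θ], [sin θ, cos θ]]; for θ = 225°:
R = [[-√2/2, √2/2], [-√2/2, -√2/2]]
Result: R × [-6, -5]ᵀ = [-√2/2·-6 + (√2/2)·-5, -√2/2·-6 + (-√2/2)·-5]ᵀ = (0.7071, 7.7782)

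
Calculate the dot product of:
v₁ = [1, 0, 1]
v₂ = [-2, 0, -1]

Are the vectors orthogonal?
-3, No

The dot product is the sum of products of corresponding components.
v₁·v₂ = (1)*(-2) + (0)*(0) + (1)*(-1) = -2 + 0 - 1 = -3.
Two vectors are orthogonal iff their dot product is 0; here the dot product is -3, so the vectors are not orthogonal.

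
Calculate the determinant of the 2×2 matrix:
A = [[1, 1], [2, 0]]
-2

For A = [[a, b], [c, d]], det(A) = a*d - b*c.
det(A) = (1)*(0) - (1)*(2) = 0 - 2 = -2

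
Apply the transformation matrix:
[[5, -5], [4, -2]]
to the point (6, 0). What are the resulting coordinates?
(30, 24)

Matrix multiplication:
[[5, -5], [4, -2]] × [6, 0]ᵀ
= [5×6 + -5×0, 4×6 + -2×0]ᵀ
= [30.0000, 24.0000]ᵀ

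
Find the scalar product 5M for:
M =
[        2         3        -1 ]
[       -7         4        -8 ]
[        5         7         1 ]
5M =
[       10        15        -5 ]
[      -35        20       -40 ]
[       25        35         5 ]

Scalar multiplication is elementwise: (5M)[i][j] = 5 * M[i][j].
  (5M)[0][0] = 5 * (2) = 10
  (5M)[0][1] = 5 * (3) = 15
  (5M)[0][2] = 5 * (-1) = -5
  (5M)[1][0] = 5 * (-7) = -35
  (5M)[1][1] = 5 * (4) = 20
  (5M)[1][2] = 5 * (-8) = -40
  (5M)[2][0] = 5 * (5) = 25
  (5M)[2][1] = 5 * (7) = 35
  (5M)[2][2] = 5 * (1) = 5
5M =
[       10        15        -5 ]
[      -35        20       -40 ]
[       25        35         5 ]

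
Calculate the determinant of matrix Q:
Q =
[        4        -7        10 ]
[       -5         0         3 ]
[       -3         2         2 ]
det(Q) = -131

Expand along row 0 (cofactor expansion): det(Q) = a*(e*i - f*h) - b*(d*i - f*g) + c*(d*h - e*g), where the 3×3 is [[a, b, c], [d, e, f], [g, h, i]].
Minor M_00 = (0)*(2) - (3)*(2) = 0 - 6 = -6.
Minor M_01 = (-5)*(2) - (3)*(-3) = -10 + 9 = -1.
Minor M_02 = (-5)*(2) - (0)*(-3) = -10 - 0 = -10.
det(Q) = (4)*(-6) - (-7)*(-1) + (10)*(-10) = -24 - 7 - 100 = -131.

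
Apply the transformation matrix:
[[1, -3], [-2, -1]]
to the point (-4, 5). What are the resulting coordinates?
(-19, 3)

Matrix multiplication:
[[1, -3], [-2, -1]] × [-4, 5]ᵀ
= [1×-4 + -3×5, -2×-4 + -1×5]ᵀ
= [-19.0000, 3.0000]ᵀ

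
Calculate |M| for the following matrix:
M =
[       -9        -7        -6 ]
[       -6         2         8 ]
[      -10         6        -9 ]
det(M) = 1628

Expand along row 0 (cofactor expansion): det(M) = a*(e*i - f*h) - b*(d*i - f*g) + c*(d*h - e*g), where the 3×3 is [[a, b, c], [d, e, f], [g, h, i]].
Minor M_00 = (2)*(-9) - (8)*(6) = -18 - 48 = -66.
Minor M_01 = (-6)*(-9) - (8)*(-10) = 54 + 80 = 134.
Minor M_02 = (-6)*(6) - (2)*(-10) = -36 + 20 = -16.
det(M) = (-9)*(-66) - (-7)*(134) + (-6)*(-16) = 594 + 938 + 96 = 1628.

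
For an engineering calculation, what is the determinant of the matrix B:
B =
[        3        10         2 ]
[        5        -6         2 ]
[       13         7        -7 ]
det(B) = 920

Expand along row 0 (cofactor expansion): det(B) = a*(e*i - f*h) - b*(d*i - f*g) + c*(d*h - e*g), where the 3×3 is [[a, b, c], [d, e, f], [g, h, i]].
Minor M_00 = (-6)*(-7) - (2)*(7) = 42 - 14 = 28.
Minor M_01 = (5)*(-7) - (2)*(13) = -35 - 26 = -61.
Minor M_02 = (5)*(7) - (-6)*(13) = 35 + 78 = 113.
det(B) = (3)*(28) - (10)*(-61) + (2)*(113) = 84 + 610 + 226 = 920.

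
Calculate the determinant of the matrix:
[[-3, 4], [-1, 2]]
-2

For a 2×2 matrix [[a, b], [c, d]], det = ad - bc
det = (-3)(2) - (4)(-1) = -6 - -4 = -2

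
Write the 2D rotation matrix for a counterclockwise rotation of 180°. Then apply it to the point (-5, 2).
R = [[-1, 0], [0, -1]]; R·(-5, 2) = (5, -2)

Rotation matrix formula: R(θ) = [[cos θ, -sin θ], [sin θ, cos θ]]
For θ = 180°:
cos(180°) = -1
sin(180°) = 0
R = [[-1, 0], [0, -1]]
Apply to (-5, 2): [-1·-5 + (0)·2, 0·-5 + -1·2] = (5, -2)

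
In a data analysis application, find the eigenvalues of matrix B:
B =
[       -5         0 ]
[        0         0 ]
λ = -5, 0

Solve det(B - λI) = 0. For a 2×2 matrix the characteristic equation is λ² - (trace)λ + det = 0.
trace(B) = a + d = -5 + 0 = -5.
det(B) = a*d - b*c = (-5)*(0) - (0)*(0) = 0 - 0 = 0.
Characteristic equation: λ² - (-5)λ + (0) = 0.
Discriminant = (-5)² - 4*(0) = 25 - 0 = 25.
λ = (-5 ± √25) / 2 = (-5 ± 5) / 2 = -5, 0.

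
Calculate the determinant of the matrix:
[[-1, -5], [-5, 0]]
-25

For a 2×2 matrix [[a, b], [c, d]], det = ad - bc
det = (-1)(0) - (-5)(-5) = 0 - 25 = -25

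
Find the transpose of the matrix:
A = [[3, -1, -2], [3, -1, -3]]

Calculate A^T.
[[3, 3], [-1, -1], [-2, -3]]

The transpose sends entry (i,j) to (j,i); rows become columns.
Row 0 of A: [3, -1, -2] -> column 0 of A^T.
Row 1 of A: [3, -1, -3] -> column 1 of A^T.
A^T = [[3, 3], [-1, -1], [-2, -3]]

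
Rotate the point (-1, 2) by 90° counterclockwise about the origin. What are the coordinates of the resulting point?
(-2, -1)

Rotation matrix R(θ) = [[cos θ, -sin θ], [sin θ, cos θ]]; for θ = 90°:
R = [[0, -1], [1, 0]]
Result: R × [-1, 2]ᵀ = [0·-1 + (-1)·2, 1·-1 + (0)·2]ᵀ = (-2, -1)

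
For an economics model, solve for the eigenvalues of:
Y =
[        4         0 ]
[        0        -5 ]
λ = -5, 4

Solve det(Y - λI) = 0. For a 2×2 matrix the characteristic equation is λ² - (trace)λ + det = 0.
trace(Y) = a + d = 4 - 5 = -1.
det(Y) = a*d - b*c = (4)*(-5) - (0)*(0) = -20 - 0 = -20.
Characteristic equation: λ² - (-1)λ + (-20) = 0.
Discriminant = (-1)² - 4*(-20) = 1 + 80 = 81.
λ = (-1 ± √81) / 2 = (-1 ± 9) / 2 = -5, 4.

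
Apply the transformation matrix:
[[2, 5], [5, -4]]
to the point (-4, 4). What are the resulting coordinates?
(12, -36)

Matrix multiplication:
[[2, 5], [5, -4]] × [-4, 4]ᵀ
= [2×-4 + 5×4, 5×-4 + -4×4]ᵀ
= [12.0000, -36.0000]ᵀ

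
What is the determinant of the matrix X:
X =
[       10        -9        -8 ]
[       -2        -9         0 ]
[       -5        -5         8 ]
det(X) = -584

Expand along row 0 (cofactor expansion): det(X) = a*(e*i - f*h) - b*(d*i - f*g) + c*(d*h - e*g), where the 3×3 is [[a, b, c], [d, e, f], [g, h, i]].
Minor M_00 = (-9)*(8) - (0)*(-5) = -72 - 0 = -72.
Minor M_01 = (-2)*(8) - (0)*(-5) = -16 - 0 = -16.
Minor M_02 = (-2)*(-5) - (-9)*(-5) = 10 - 45 = -35.
det(X) = (10)*(-72) - (-9)*(-16) + (-8)*(-35) = -720 - 144 + 280 = -584.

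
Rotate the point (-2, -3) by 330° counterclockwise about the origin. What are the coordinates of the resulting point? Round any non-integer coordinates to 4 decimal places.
(-3.2321, -1.5981)

Rotation matrix R(θ) = [[cos θ, -sin θ], [sin θ, cos θ]]; for θ = 330°:
R = [[√3/2, 1/2], [-1/2, √3/2]]
Result: R × [-2, -3]ᵀ = [√3/2·-2 + (1/2)·-3, -1/2·-2 + (√3/2)·-3]ᵀ = (-3.2321, -1.5981)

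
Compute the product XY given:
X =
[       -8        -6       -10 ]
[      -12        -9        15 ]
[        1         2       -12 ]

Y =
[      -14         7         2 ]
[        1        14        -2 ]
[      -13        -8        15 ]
XY =
[      236       -60      -154 ]
[      -36      -330       219 ]
[      144       131      -182 ]

Matrix multiplication: (XY)[i][j] = sum over k of X[i][k] * Y[k][j].
  (XY)[0][0] = (-8)*(-14) + (-6)*(1) + (-10)*(-13) = 236
  (XY)[0][1] = (-8)*(7) + (-6)*(14) + (-10)*(-8) = -60
  (XY)[0][2] = (-8)*(2) + (-6)*(-2) + (-10)*(15) = -154
  (XY)[1][0] = (-12)*(-14) + (-9)*(1) + (15)*(-13) = -36
  (XY)[1][1] = (-12)*(7) + (-9)*(14) + (15)*(-8) = -330
  (XY)[1][2] = (-12)*(2) + (-9)*(-2) + (15)*(15) = 219
  (XY)[2][0] = (1)*(-14) + (2)*(1) + (-12)*(-13) = 144
  (XY)[2][1] = (1)*(7) + (2)*(14) + (-12)*(-8) = 131
  (XY)[2][2] = (1)*(2) + (2)*(-2) + (-12)*(15) = -182
XY =
[      236       -60      -154 ]
[      -36      -330       219 ]
[      144       131      -182 ]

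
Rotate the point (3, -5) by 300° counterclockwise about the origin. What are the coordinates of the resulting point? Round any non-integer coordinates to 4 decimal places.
(-2.8301, -5.0981)

Rotation matrix R(θ) = [[cos θ, -sin θ], [sin θ, cos θ]]; for θ = 300°:
R = [[1/2, √3/2], [-√3/2, 1/2]]
Result: R × [3, -5]ᵀ = [1/2·3 + (√3/2)·-5, -√3/2·3 + (1/2)·-5]ᵀ = (-2.8301, -5.0981)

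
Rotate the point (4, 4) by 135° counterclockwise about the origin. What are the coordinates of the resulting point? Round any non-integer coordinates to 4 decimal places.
(-5.6569, 0.0000)

Rotation matrix R(θ) = [[cos θ, -sin θ], [sin θ, cos θ]]; for θ = 135°:
R = [[-√2/2, -√2/2], [√2/2, -√2/2]]
Result: R × [4, 4]ᵀ = [-√2/2·4 + (-√2/2)·4, √2/2·4 + (-√2/2)·4]ᵀ = (-5.6569, 0.0000)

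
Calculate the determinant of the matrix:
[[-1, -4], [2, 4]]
4

For a 2×2 matrix [[a, b], [c, d]], det = ad - bc
det = (-1)(4) - (-4)(2) = -4 - -8 = 4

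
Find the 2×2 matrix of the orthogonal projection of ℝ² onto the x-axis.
[[1, 0], [0, 0]]

The orthogonal projection onto the line spanned by a nonzero vector u = (a, b) has matrix P = (u uᵀ) / (uᵀ u) = (1/(a² + b²)) · [[a², ab], [ab, b²]].
Here u = (1, 0), so a² + b² = 1 + 0 = 1.
P = (1/1) · [[1, 0], [0, 0]] = [[1, 0], [0, 0]].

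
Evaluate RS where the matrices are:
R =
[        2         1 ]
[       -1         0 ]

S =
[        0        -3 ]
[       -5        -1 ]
RS =
[       -5        -7 ]
[        0         3 ]

Matrix multiplication: (RS)[i][j] = sum over k of R[i][k] * S[k][j].
  (RS)[0][0] = (2)*(0) + (1)*(-5) = -5
  (RS)[0][1] = (2)*(-3) + (1)*(-1) = -7
  (RS)[1][0] = (-1)*(0) + (0)*(-5) = 0
  (RS)[1][1] = (-1)*(-3) + (0)*(-1) = 3
RS =
[       -5        -7 ]
[        0         3 ]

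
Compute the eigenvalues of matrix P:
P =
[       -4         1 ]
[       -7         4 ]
λ = -3, 3

Solve det(P - λI) = 0. For a 2×2 matrix the characteristic equation is λ² - (trace)λ + det = 0.
trace(P) = a + d = -4 + 4 = 0.
det(P) = a*d - b*c = (-4)*(4) - (1)*(-7) = -16 + 7 = -9.
Characteristic equation: λ² - (0)λ + (-9) = 0.
Discriminant = (0)² - 4*(-9) = 0 + 36 = 36.
λ = (0 ± √36) / 2 = (0 ± 6) / 2 = -3, 3.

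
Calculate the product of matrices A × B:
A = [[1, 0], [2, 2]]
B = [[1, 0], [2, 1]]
[[1, 0], [6, 2]]

Matrix multiplication:
C[0][0] = 1×1 + 0×2 = 1
C[0][1] = 1×0 + 0×1 = 0
C[1][0] = 2×1 + 2×2 = 6
C[1][1] = 2×0 + 2×1 = 2
Result: [[1, 0], [6, 2]]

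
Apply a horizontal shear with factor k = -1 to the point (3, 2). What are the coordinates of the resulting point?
(1, 2)

Shear matrix for horizontal shear with factor k = -1:
[[1, -1], [0, 1]]
Result: (3, 2) → (1, 2)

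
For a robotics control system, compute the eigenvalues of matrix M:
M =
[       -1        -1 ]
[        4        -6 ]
λ = -5, -2

Solve det(M - λI) = 0. For a 2×2 matrix the characteristic equation is λ² - (trace)λ + det = 0.
trace(M) = a + d = -1 - 6 = -7.
det(M) = a*d - b*c = (-1)*(-6) - (-1)*(4) = 6 + 4 = 10.
Characteristic equation: λ² - (-7)λ + (10) = 0.
Discriminant = (-7)² - 4*(10) = 49 - 40 = 9.
λ = (-7 ± √9) / 2 = (-7 ± 3) / 2 = -5, -2.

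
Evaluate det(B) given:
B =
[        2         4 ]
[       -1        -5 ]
det(B) = -6

For a 2×2 matrix [[a, b], [c, d]], det = a*d - b*c.
det(B) = (2)*(-5) - (4)*(-1) = -10 + 4 = -6.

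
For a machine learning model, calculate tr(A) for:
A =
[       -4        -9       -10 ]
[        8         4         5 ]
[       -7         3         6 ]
tr(A) = -4 + 4 + 6 = 6

The trace of a square matrix is the sum of its diagonal entries.
Diagonal entries of A: A[0][0] = -4, A[1][1] = 4, A[2][2] = 6.
tr(A) = -4 + 4 + 6 = 6.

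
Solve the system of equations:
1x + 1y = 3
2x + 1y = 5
x = 2, y = 1

Use elimination (row reduction):
Equation 1: 1x + 1y = 3.
Equation 2: 2x + 1y = 5.
Multiply Eq1 by 2 and Eq2 by 1: 2x + 2y = 6;  2x + 1y = 5.
Subtract: (-1)y = -1, so y = 1.
Back-substitute into Eq1: 1x + 1*(1) = 3, so x = 2.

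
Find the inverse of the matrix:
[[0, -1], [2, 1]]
[[1/2, 1/2], [-1, 0]]

For [[a,b],[c,d]], inverse = (1/det)·[[d,-b],[-c,a]]
det = 0·1 - -1·2 = 2
Inverse = (1/2)·[[1, 1], [-2, 0]]
        = [[1/2, 1/2], [-1, 0]]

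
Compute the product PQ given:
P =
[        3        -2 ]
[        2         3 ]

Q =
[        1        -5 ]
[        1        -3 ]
PQ =
[        1        -9 ]
[        5       -19 ]

Matrix multiplication: (PQ)[i][j] = sum over k of P[i][k] * Q[k][j].
  (PQ)[0][0] = (3)*(1) + (-2)*(1) = 1
  (PQ)[0][1] = (3)*(-5) + (-2)*(-3) = -9
  (PQ)[1][0] = (2)*(1) + (3)*(1) = 5
  (PQ)[1][1] = (2)*(-5) + (3)*(-3) = -19
PQ =
[        1        -9 ]
[        5       -19 ]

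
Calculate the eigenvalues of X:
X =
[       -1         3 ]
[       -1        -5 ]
λ = -4, -2

Solve det(X - λI) = 0. For a 2×2 matrix the characteristic equation is λ² - (trace)λ + det = 0.
trace(X) = a + d = -1 - 5 = -6.
det(X) = a*d - b*c = (-1)*(-5) - (3)*(-1) = 5 + 3 = 8.
Characteristic equation: λ² - (-6)λ + (8) = 0.
Discriminant = (-6)² - 4*(8) = 36 - 32 = 4.
λ = (-6 ± √4) / 2 = (-6 ± 2) / 2 = -4, -2.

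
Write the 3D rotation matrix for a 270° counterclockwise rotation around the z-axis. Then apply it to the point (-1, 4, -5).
R = [[0, 1, 0], [-1, 0, 0], [0, 0, 1]]; R·(-1, 4, -5) = (4, 1, -5)

Rotation matrix for 270° around z-axis:
cos(270°) = 0, sin(270°) = -1
R = [[0, 1, 0], [-1, 0, 0], [0, 0, 1]]
Apply to (-1, 4, -5): R·[-1, 4, -5]ᵀ = (4, 1, -5)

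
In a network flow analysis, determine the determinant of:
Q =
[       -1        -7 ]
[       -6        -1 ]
det(Q) = -41

For a 2×2 matrix [[a, b], [c, d]], det = a*d - b*c.
det(Q) = (-1)*(-1) - (-7)*(-6) = 1 - 42 = -41.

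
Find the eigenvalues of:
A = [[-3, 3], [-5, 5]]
λ = 0, 2

Solve det(A - λI) = 0. For a 2×2 matrix this is λ² - (trace)λ + det = 0.
trace(A) = -3 + 5 = 2.
det(A) = (-3)*(5) - (3)*(-5) = -15 + 15 = 0.
Characteristic equation: λ² - (2)λ + (0) = 0.
Discriminant: (2)² - 4*(0) = 4 - 0 = 4.
Roots: λ = (2 ± √4) / 2 = 0, 2.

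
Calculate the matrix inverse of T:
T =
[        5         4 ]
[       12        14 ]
det(T) = 22
T⁻¹ =
[     7/11     -2/11 ]
[    -6/11      5/22 ]

For a 2×2 matrix T = [[a, b], [c, d]] with det(T) ≠ 0, T⁻¹ = (1/det(T)) * [[d, -b], [-c, a]].
det(T) = (5)*(14) - (4)*(12) = 70 - 48 = 22.
T⁻¹ = (1/22) * [[14, -4], [-12, 5]].
Dividing each entry by 22 and reducing:
T⁻¹ =
[     7/11     -2/11 ]
[    -6/11      5/22 ]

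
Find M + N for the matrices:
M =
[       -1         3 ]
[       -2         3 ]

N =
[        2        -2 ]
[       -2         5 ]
M + N =
[        1         1 ]
[       -4         8 ]

Matrix addition is elementwise: (M+N)[i][j] = M[i][j] + N[i][j].
  (M+N)[0][0] = (-1) + (2) = 1
  (M+N)[0][1] = (3) + (-2) = 1
  (M+N)[1][0] = (-2) + (-2) = -4
  (M+N)[1][1] = (3) + (5) = 8
M + N =
[        1         1 ]
[       -4         8 ]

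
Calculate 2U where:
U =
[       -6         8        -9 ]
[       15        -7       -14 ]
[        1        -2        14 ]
2U =
[      -12        16       -18 ]
[       30       -14       -28 ]
[        2        -4        28 ]

Scalar multiplication is elementwise: (2U)[i][j] = 2 * U[i][j].
  (2U)[0][0] = 2 * (-6) = -12
  (2U)[0][1] = 2 * (8) = 16
  (2U)[0][2] = 2 * (-9) = -18
  (2U)[1][0] = 2 * (15) = 30
  (2U)[1][1] = 2 * (-7) = -14
  (2U)[1][2] = 2 * (-14) = -28
  (2U)[2][0] = 2 * (1) = 2
  (2U)[2][1] = 2 * (-2) = -4
  (2U)[2][2] = 2 * (14) = 28
2U =
[      -12        16       -18 ]
[       30       -14       -28 ]
[        2        -4        28 ]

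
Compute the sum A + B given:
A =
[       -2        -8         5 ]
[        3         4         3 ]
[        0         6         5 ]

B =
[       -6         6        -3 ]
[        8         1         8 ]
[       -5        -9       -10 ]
A + B =
[       -8        -2         2 ]
[       11         5        11 ]
[       -5        -3        -5 ]

Matrix addition is elementwise: (A+B)[i][j] = A[i][j] + B[i][j].
  (A+B)[0][0] = (-2) + (-6) = -8
  (A+B)[0][1] = (-8) + (6) = -2
  (A+B)[0][2] = (5) + (-3) = 2
  (A+B)[1][0] = (3) + (8) = 11
  (A+B)[1][1] = (4) + (1) = 5
  (A+B)[1][2] = (3) + (8) = 11
  (A+B)[2][0] = (0) + (-5) = -5
  (A+B)[2][1] = (6) + (-9) = -3
  (A+B)[2][2] = (5) + (-10) = -5
A + B =
[       -8        -2         2 ]
[       11         5        11 ]
[       -5        -3        -5 ]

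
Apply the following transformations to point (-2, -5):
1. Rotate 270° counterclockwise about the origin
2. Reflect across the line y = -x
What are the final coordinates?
(-2, 5)

Step 1: Rotate 270° → (-5, 2)
Step 2: Reflect across the line y = -x → (-2, 5)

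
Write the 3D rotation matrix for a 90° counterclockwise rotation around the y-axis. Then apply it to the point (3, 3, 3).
R = [[0, 0, 1], [0, 1, 0], [-1, 0, 0]]; R·(3, 3, 3) = (3, 3, -3)

Rotation matrix for 90° around y-axis:
cos(90°) = 0, sin(90°) = 1
R = [[0, 0, 1], [0, 1, 0], [-1, 0, 0]]
Apply to (3, 3, 3): R·[3, 3, 3]ᵀ = (3, 3, -3)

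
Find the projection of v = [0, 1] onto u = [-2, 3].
[-6/13, 9/13]

The projection of v onto u is proj_u(v) = ((v·u) / (u·u)) · u.
v·u = (0)*(-2) + (1)*(3) = 3.
u·u = (-2)*(-2) + (3)*(3) = 13.
coefficient = 3 / 13 = 3/13.
proj_u(v) = 3/13 · [-2, 3] = [-6/13, 9/13].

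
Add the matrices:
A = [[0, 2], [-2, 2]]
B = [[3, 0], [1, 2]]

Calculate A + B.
[[3, 2], [-1, 4]]

Add corresponding elements:
(0)+(3)=3
(2)+(0)=2
(-2)+(1)=-1
(2)+(2)=4
A + B = [[3, 2], [-1, 4]]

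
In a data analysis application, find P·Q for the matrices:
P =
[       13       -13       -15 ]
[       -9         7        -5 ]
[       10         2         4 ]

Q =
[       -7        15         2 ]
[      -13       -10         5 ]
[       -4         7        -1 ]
PQ =
[      138       220       -24 ]
[       -8      -240        22 ]
[     -112       158        26 ]

Matrix multiplication: (PQ)[i][j] = sum over k of P[i][k] * Q[k][j].
  (PQ)[0][0] = (13)*(-7) + (-13)*(-13) + (-15)*(-4) = 138
  (PQ)[0][1] = (13)*(15) + (-13)*(-10) + (-15)*(7) = 220
  (PQ)[0][2] = (13)*(2) + (-13)*(5) + (-15)*(-1) = -24
  (PQ)[1][0] = (-9)*(-7) + (7)*(-13) + (-5)*(-4) = -8
  (PQ)[1][1] = (-9)*(15) + (7)*(-10) + (-5)*(7) = -240
  (PQ)[1][2] = (-9)*(2) + (7)*(5) + (-5)*(-1) = 22
  (PQ)[2][0] = (10)*(-7) + (2)*(-13) + (4)*(-4) = -112
  (PQ)[2][1] = (10)*(15) + (2)*(-10) + (4)*(7) = 158
  (PQ)[2][2] = (10)*(2) + (2)*(5) + (4)*(-1) = 26
PQ =
[      138       220       -24 ]
[       -8      -240        22 ]
[     -112       158        26 ]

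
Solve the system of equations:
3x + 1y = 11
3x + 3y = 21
x = 2, y = 5

Use elimination (row reduction):
Equation 1: 3x + 1y = 11.
Equation 2: 3x + 3y = 21.
Multiply Eq1 by 3 and Eq2 by 3: 9x + 3y = 33;  9x + 9y = 63.
Subtract: (6)y = 30, so y = 5.
Back-substitute into Eq1: 3x + 1*(5) = 11, so x = 2.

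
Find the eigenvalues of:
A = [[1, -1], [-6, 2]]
λ = -1, 4

Solve det(A - λI) = 0. For a 2×2 matrix this is λ² - (trace)λ + det = 0.
trace(A) = 1 + 2 = 3.
det(A) = (1)*(2) - (-1)*(-6) = 2 - 6 = -4.
Characteristic equation: λ² - (3)λ + (-4) = 0.
Discriminant: (3)² - 4*(-4) = 9 + 16 = 25.
Roots: λ = (3 ± √25) / 2 = -1, 4.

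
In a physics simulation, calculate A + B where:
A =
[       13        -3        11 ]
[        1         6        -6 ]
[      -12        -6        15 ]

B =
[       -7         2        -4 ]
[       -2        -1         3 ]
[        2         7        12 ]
A + B =
[        6        -1         7 ]
[       -1         5        -3 ]
[      -10         1        27 ]

Matrix addition is elementwise: (A+B)[i][j] = A[i][j] + B[i][j].
  (A+B)[0][0] = (13) + (-7) = 6
  (A+B)[0][1] = (-3) + (2) = -1
  (A+B)[0][2] = (11) + (-4) = 7
  (A+B)[1][0] = (1) + (-2) = -1
  (A+B)[1][1] = (6) + (-1) = 5
  (A+B)[1][2] = (-6) + (3) = -3
  (A+B)[2][0] = (-12) + (2) = -10
  (A+B)[2][1] = (-6) + (7) = 1
  (A+B)[2][2] = (15) + (12) = 27
A + B =
[        6        -1         7 ]
[       -1         5        -3 ]
[      -10         1        27 ]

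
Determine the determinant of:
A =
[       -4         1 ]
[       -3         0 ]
det(A) = 3

For a 2×2 matrix [[a, b], [c, d]], det = a*d - b*c.
det(A) = (-4)*(0) - (1)*(-3) = 0 + 3 = 3.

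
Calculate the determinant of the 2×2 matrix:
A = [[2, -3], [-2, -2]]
-10

For A = [[a, b], [c, d]], det(A) = a*d - b*c.
det(A) = (2)*(-2) - (-3)*(-2) = -4 - 6 = -10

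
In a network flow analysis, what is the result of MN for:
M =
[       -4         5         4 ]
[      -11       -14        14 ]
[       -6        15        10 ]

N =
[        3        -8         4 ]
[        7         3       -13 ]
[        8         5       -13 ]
MN =
[       55        67      -133 ]
[      -19       116       -44 ]
[      167       143      -349 ]

Matrix multiplication: (MN)[i][j] = sum over k of M[i][k] * N[k][j].
  (MN)[0][0] = (-4)*(3) + (5)*(7) + (4)*(8) = 55
  (MN)[0][1] = (-4)*(-8) + (5)*(3) + (4)*(5) = 67
  (MN)[0][2] = (-4)*(4) + (5)*(-13) + (4)*(-13) = -133
  (MN)[1][0] = (-11)*(3) + (-14)*(7) + (14)*(8) = -19
  (MN)[1][1] = (-11)*(-8) + (-14)*(3) + (14)*(5) = 116
  (MN)[1][2] = (-11)*(4) + (-14)*(-13) + (14)*(-13) = -44
  (MN)[2][0] = (-6)*(3) + (15)*(7) + (10)*(8) = 167
  (MN)[2][1] = (-6)*(-8) + (15)*(3) + (10)*(5) = 143
  (MN)[2][2] = (-6)*(4) + (15)*(-13) + (10)*(-13) = -349
MN =
[       55        67      -133 ]
[      -19       116       -44 ]
[      167       143      -349 ]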